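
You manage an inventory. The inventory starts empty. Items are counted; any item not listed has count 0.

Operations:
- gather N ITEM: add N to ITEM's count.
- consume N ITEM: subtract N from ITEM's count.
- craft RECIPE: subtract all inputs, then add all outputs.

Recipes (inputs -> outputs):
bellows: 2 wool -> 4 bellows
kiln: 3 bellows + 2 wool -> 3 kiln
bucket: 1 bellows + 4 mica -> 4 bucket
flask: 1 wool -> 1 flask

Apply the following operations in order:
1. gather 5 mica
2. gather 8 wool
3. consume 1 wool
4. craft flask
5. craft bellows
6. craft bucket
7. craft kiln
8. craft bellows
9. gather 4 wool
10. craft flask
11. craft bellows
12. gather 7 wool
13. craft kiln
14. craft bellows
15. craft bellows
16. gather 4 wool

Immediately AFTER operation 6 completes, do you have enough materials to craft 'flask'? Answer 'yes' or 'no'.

Answer: yes

Derivation:
After 1 (gather 5 mica): mica=5
After 2 (gather 8 wool): mica=5 wool=8
After 3 (consume 1 wool): mica=5 wool=7
After 4 (craft flask): flask=1 mica=5 wool=6
After 5 (craft bellows): bellows=4 flask=1 mica=5 wool=4
After 6 (craft bucket): bellows=3 bucket=4 flask=1 mica=1 wool=4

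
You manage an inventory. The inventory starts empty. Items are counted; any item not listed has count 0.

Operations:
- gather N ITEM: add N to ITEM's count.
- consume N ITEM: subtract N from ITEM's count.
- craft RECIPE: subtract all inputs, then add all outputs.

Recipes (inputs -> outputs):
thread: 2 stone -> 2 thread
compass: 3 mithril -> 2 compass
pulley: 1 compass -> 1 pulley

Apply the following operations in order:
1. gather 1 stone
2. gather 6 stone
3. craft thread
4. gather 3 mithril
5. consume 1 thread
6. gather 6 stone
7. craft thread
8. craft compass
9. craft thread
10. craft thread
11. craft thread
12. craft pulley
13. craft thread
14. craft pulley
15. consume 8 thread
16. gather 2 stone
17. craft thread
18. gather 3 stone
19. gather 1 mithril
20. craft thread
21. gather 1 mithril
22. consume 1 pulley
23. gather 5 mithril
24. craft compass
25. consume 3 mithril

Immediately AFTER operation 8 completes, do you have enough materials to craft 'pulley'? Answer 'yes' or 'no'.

After 1 (gather 1 stone): stone=1
After 2 (gather 6 stone): stone=7
After 3 (craft thread): stone=5 thread=2
After 4 (gather 3 mithril): mithril=3 stone=5 thread=2
After 5 (consume 1 thread): mithril=3 stone=5 thread=1
After 6 (gather 6 stone): mithril=3 stone=11 thread=1
After 7 (craft thread): mithril=3 stone=9 thread=3
After 8 (craft compass): compass=2 stone=9 thread=3

Answer: yes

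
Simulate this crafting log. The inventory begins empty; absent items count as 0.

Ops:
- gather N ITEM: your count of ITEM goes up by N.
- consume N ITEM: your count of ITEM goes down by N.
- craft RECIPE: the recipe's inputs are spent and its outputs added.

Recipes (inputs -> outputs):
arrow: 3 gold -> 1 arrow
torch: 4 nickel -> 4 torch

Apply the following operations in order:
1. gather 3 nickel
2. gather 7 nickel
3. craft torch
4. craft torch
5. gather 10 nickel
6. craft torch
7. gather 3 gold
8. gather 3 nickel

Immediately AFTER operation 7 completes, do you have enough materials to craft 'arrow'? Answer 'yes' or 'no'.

Answer: yes

Derivation:
After 1 (gather 3 nickel): nickel=3
After 2 (gather 7 nickel): nickel=10
After 3 (craft torch): nickel=6 torch=4
After 4 (craft torch): nickel=2 torch=8
After 5 (gather 10 nickel): nickel=12 torch=8
After 6 (craft torch): nickel=8 torch=12
After 7 (gather 3 gold): gold=3 nickel=8 torch=12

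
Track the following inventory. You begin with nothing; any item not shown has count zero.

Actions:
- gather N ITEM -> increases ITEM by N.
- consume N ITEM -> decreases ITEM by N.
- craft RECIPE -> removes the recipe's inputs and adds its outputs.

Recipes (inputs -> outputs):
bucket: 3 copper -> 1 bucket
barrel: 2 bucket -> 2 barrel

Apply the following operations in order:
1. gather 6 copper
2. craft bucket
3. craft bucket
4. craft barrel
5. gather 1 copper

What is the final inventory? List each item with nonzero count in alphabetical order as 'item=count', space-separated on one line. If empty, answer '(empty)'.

After 1 (gather 6 copper): copper=6
After 2 (craft bucket): bucket=1 copper=3
After 3 (craft bucket): bucket=2
After 4 (craft barrel): barrel=2
After 5 (gather 1 copper): barrel=2 copper=1

Answer: barrel=2 copper=1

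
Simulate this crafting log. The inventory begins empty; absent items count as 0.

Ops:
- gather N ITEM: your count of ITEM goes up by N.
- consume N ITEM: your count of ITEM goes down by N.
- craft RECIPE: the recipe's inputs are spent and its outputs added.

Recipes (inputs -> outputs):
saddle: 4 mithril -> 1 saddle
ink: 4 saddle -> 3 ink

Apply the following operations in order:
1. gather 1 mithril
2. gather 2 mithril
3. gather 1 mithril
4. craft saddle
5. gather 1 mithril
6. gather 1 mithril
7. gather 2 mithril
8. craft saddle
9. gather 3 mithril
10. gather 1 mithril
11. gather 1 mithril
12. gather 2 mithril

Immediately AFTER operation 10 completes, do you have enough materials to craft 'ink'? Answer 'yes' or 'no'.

Answer: no

Derivation:
After 1 (gather 1 mithril): mithril=1
After 2 (gather 2 mithril): mithril=3
After 3 (gather 1 mithril): mithril=4
After 4 (craft saddle): saddle=1
After 5 (gather 1 mithril): mithril=1 saddle=1
After 6 (gather 1 mithril): mithril=2 saddle=1
After 7 (gather 2 mithril): mithril=4 saddle=1
After 8 (craft saddle): saddle=2
After 9 (gather 3 mithril): mithril=3 saddle=2
After 10 (gather 1 mithril): mithril=4 saddle=2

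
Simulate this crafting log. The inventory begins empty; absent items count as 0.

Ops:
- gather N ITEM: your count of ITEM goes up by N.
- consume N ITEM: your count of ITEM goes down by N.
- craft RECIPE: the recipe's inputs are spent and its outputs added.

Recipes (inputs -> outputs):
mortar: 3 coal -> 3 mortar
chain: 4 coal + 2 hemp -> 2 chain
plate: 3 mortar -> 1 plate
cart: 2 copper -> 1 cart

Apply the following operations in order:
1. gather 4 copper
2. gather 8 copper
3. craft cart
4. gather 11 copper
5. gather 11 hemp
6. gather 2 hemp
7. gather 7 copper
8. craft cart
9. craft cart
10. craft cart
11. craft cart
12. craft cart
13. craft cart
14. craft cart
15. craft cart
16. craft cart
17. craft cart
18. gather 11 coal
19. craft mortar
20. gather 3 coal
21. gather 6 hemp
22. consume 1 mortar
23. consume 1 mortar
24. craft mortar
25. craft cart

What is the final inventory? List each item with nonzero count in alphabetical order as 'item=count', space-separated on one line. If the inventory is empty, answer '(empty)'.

After 1 (gather 4 copper): copper=4
After 2 (gather 8 copper): copper=12
After 3 (craft cart): cart=1 copper=10
After 4 (gather 11 copper): cart=1 copper=21
After 5 (gather 11 hemp): cart=1 copper=21 hemp=11
After 6 (gather 2 hemp): cart=1 copper=21 hemp=13
After 7 (gather 7 copper): cart=1 copper=28 hemp=13
After 8 (craft cart): cart=2 copper=26 hemp=13
After 9 (craft cart): cart=3 copper=24 hemp=13
After 10 (craft cart): cart=4 copper=22 hemp=13
After 11 (craft cart): cart=5 copper=20 hemp=13
After 12 (craft cart): cart=6 copper=18 hemp=13
After 13 (craft cart): cart=7 copper=16 hemp=13
After 14 (craft cart): cart=8 copper=14 hemp=13
After 15 (craft cart): cart=9 copper=12 hemp=13
After 16 (craft cart): cart=10 copper=10 hemp=13
After 17 (craft cart): cart=11 copper=8 hemp=13
After 18 (gather 11 coal): cart=11 coal=11 copper=8 hemp=13
After 19 (craft mortar): cart=11 coal=8 copper=8 hemp=13 mortar=3
After 20 (gather 3 coal): cart=11 coal=11 copper=8 hemp=13 mortar=3
After 21 (gather 6 hemp): cart=11 coal=11 copper=8 hemp=19 mortar=3
After 22 (consume 1 mortar): cart=11 coal=11 copper=8 hemp=19 mortar=2
After 23 (consume 1 mortar): cart=11 coal=11 copper=8 hemp=19 mortar=1
After 24 (craft mortar): cart=11 coal=8 copper=8 hemp=19 mortar=4
After 25 (craft cart): cart=12 coal=8 copper=6 hemp=19 mortar=4

Answer: cart=12 coal=8 copper=6 hemp=19 mortar=4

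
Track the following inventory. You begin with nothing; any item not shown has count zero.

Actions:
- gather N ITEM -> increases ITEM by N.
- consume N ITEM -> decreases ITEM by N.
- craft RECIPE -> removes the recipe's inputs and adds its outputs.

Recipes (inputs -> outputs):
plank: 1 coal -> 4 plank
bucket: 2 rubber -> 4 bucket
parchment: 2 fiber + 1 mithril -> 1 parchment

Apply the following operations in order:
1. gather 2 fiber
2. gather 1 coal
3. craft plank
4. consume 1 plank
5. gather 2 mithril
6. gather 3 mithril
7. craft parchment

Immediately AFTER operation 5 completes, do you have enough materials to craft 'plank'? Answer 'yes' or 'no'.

After 1 (gather 2 fiber): fiber=2
After 2 (gather 1 coal): coal=1 fiber=2
After 3 (craft plank): fiber=2 plank=4
After 4 (consume 1 plank): fiber=2 plank=3
After 5 (gather 2 mithril): fiber=2 mithril=2 plank=3

Answer: no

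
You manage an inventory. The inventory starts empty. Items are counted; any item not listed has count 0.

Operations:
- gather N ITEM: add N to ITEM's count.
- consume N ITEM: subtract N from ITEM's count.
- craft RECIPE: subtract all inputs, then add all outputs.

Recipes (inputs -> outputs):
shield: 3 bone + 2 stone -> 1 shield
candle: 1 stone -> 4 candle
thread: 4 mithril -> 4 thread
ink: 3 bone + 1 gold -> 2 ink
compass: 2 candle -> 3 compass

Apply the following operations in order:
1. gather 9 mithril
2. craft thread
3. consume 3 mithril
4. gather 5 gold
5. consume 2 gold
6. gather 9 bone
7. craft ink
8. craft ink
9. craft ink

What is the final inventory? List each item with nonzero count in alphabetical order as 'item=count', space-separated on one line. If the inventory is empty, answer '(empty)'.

After 1 (gather 9 mithril): mithril=9
After 2 (craft thread): mithril=5 thread=4
After 3 (consume 3 mithril): mithril=2 thread=4
After 4 (gather 5 gold): gold=5 mithril=2 thread=4
After 5 (consume 2 gold): gold=3 mithril=2 thread=4
After 6 (gather 9 bone): bone=9 gold=3 mithril=2 thread=4
After 7 (craft ink): bone=6 gold=2 ink=2 mithril=2 thread=4
After 8 (craft ink): bone=3 gold=1 ink=4 mithril=2 thread=4
After 9 (craft ink): ink=6 mithril=2 thread=4

Answer: ink=6 mithril=2 thread=4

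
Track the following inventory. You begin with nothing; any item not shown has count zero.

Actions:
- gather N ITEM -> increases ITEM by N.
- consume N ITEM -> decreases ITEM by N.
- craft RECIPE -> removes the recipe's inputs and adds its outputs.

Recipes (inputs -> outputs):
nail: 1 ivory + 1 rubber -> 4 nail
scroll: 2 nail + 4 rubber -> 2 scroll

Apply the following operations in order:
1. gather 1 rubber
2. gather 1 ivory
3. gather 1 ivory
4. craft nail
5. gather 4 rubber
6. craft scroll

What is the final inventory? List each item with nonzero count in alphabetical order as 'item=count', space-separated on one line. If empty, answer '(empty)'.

Answer: ivory=1 nail=2 scroll=2

Derivation:
After 1 (gather 1 rubber): rubber=1
After 2 (gather 1 ivory): ivory=1 rubber=1
After 3 (gather 1 ivory): ivory=2 rubber=1
After 4 (craft nail): ivory=1 nail=4
After 5 (gather 4 rubber): ivory=1 nail=4 rubber=4
After 6 (craft scroll): ivory=1 nail=2 scroll=2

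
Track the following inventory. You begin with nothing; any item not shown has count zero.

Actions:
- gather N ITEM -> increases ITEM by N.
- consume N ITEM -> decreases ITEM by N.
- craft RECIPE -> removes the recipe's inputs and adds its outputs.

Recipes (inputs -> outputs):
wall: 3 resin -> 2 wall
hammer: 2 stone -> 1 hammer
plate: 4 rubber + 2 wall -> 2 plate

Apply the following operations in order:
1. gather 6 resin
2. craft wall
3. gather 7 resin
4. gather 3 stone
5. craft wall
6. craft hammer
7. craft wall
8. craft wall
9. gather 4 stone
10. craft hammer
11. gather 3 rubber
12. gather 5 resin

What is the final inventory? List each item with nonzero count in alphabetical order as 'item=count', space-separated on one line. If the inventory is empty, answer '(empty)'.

Answer: hammer=2 resin=6 rubber=3 stone=3 wall=8

Derivation:
After 1 (gather 6 resin): resin=6
After 2 (craft wall): resin=3 wall=2
After 3 (gather 7 resin): resin=10 wall=2
After 4 (gather 3 stone): resin=10 stone=3 wall=2
After 5 (craft wall): resin=7 stone=3 wall=4
After 6 (craft hammer): hammer=1 resin=7 stone=1 wall=4
After 7 (craft wall): hammer=1 resin=4 stone=1 wall=6
After 8 (craft wall): hammer=1 resin=1 stone=1 wall=8
After 9 (gather 4 stone): hammer=1 resin=1 stone=5 wall=8
After 10 (craft hammer): hammer=2 resin=1 stone=3 wall=8
After 11 (gather 3 rubber): hammer=2 resin=1 rubber=3 stone=3 wall=8
After 12 (gather 5 resin): hammer=2 resin=6 rubber=3 stone=3 wall=8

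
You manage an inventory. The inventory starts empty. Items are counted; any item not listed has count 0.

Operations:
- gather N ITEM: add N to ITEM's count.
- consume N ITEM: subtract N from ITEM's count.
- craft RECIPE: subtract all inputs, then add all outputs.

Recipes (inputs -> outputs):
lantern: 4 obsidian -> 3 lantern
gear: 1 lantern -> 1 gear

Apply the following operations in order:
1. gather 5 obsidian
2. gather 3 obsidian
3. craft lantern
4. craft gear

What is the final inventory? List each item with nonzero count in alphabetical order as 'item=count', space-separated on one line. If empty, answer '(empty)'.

Answer: gear=1 lantern=2 obsidian=4

Derivation:
After 1 (gather 5 obsidian): obsidian=5
After 2 (gather 3 obsidian): obsidian=8
After 3 (craft lantern): lantern=3 obsidian=4
After 4 (craft gear): gear=1 lantern=2 obsidian=4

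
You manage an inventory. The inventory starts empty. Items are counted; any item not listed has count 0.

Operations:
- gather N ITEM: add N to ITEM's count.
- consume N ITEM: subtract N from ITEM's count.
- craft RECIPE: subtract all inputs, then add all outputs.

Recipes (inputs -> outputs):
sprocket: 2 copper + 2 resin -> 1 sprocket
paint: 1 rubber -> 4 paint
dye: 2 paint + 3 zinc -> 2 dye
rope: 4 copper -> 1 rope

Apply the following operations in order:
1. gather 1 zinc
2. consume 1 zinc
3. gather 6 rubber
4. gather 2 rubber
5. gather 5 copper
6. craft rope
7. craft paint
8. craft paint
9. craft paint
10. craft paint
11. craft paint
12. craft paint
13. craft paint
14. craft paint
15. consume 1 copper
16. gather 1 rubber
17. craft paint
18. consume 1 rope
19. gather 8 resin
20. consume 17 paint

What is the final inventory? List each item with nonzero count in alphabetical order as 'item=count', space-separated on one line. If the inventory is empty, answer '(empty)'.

Answer: paint=19 resin=8

Derivation:
After 1 (gather 1 zinc): zinc=1
After 2 (consume 1 zinc): (empty)
After 3 (gather 6 rubber): rubber=6
After 4 (gather 2 rubber): rubber=8
After 5 (gather 5 copper): copper=5 rubber=8
After 6 (craft rope): copper=1 rope=1 rubber=8
After 7 (craft paint): copper=1 paint=4 rope=1 rubber=7
After 8 (craft paint): copper=1 paint=8 rope=1 rubber=6
After 9 (craft paint): copper=1 paint=12 rope=1 rubber=5
After 10 (craft paint): copper=1 paint=16 rope=1 rubber=4
After 11 (craft paint): copper=1 paint=20 rope=1 rubber=3
After 12 (craft paint): copper=1 paint=24 rope=1 rubber=2
After 13 (craft paint): copper=1 paint=28 rope=1 rubber=1
After 14 (craft paint): copper=1 paint=32 rope=1
After 15 (consume 1 copper): paint=32 rope=1
After 16 (gather 1 rubber): paint=32 rope=1 rubber=1
After 17 (craft paint): paint=36 rope=1
After 18 (consume 1 rope): paint=36
After 19 (gather 8 resin): paint=36 resin=8
After 20 (consume 17 paint): paint=19 resin=8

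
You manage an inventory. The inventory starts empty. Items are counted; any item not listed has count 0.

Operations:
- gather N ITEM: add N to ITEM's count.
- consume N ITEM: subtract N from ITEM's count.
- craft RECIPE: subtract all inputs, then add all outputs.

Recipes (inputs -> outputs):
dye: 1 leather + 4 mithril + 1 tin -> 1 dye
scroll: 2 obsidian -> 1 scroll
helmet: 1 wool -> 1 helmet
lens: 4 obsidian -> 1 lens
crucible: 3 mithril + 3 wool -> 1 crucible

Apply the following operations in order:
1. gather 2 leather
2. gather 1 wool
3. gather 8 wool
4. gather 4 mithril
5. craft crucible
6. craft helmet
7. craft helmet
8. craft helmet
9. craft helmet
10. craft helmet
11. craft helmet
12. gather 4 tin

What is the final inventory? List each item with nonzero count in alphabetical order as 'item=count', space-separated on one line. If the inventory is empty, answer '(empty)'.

After 1 (gather 2 leather): leather=2
After 2 (gather 1 wool): leather=2 wool=1
After 3 (gather 8 wool): leather=2 wool=9
After 4 (gather 4 mithril): leather=2 mithril=4 wool=9
After 5 (craft crucible): crucible=1 leather=2 mithril=1 wool=6
After 6 (craft helmet): crucible=1 helmet=1 leather=2 mithril=1 wool=5
After 7 (craft helmet): crucible=1 helmet=2 leather=2 mithril=1 wool=4
After 8 (craft helmet): crucible=1 helmet=3 leather=2 mithril=1 wool=3
After 9 (craft helmet): crucible=1 helmet=4 leather=2 mithril=1 wool=2
After 10 (craft helmet): crucible=1 helmet=5 leather=2 mithril=1 wool=1
After 11 (craft helmet): crucible=1 helmet=6 leather=2 mithril=1
After 12 (gather 4 tin): crucible=1 helmet=6 leather=2 mithril=1 tin=4

Answer: crucible=1 helmet=6 leather=2 mithril=1 tin=4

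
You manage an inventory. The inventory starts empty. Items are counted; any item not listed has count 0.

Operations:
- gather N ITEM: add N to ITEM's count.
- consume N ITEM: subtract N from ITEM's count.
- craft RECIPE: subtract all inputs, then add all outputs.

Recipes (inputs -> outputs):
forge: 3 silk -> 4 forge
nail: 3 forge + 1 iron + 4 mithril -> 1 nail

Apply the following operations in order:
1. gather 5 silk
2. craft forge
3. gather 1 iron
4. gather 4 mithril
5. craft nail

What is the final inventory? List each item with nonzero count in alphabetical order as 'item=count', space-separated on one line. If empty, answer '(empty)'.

Answer: forge=1 nail=1 silk=2

Derivation:
After 1 (gather 5 silk): silk=5
After 2 (craft forge): forge=4 silk=2
After 3 (gather 1 iron): forge=4 iron=1 silk=2
After 4 (gather 4 mithril): forge=4 iron=1 mithril=4 silk=2
After 5 (craft nail): forge=1 nail=1 silk=2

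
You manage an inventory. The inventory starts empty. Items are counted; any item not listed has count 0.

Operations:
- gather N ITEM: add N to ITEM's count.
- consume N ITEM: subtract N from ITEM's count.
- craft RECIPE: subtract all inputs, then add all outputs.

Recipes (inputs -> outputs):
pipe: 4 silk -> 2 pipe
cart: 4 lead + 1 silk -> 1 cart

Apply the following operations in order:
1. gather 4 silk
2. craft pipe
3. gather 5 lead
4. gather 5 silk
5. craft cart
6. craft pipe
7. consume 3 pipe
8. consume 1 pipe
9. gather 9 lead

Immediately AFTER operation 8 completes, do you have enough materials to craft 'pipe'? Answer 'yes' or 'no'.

Answer: no

Derivation:
After 1 (gather 4 silk): silk=4
After 2 (craft pipe): pipe=2
After 3 (gather 5 lead): lead=5 pipe=2
After 4 (gather 5 silk): lead=5 pipe=2 silk=5
After 5 (craft cart): cart=1 lead=1 pipe=2 silk=4
After 6 (craft pipe): cart=1 lead=1 pipe=4
After 7 (consume 3 pipe): cart=1 lead=1 pipe=1
After 8 (consume 1 pipe): cart=1 lead=1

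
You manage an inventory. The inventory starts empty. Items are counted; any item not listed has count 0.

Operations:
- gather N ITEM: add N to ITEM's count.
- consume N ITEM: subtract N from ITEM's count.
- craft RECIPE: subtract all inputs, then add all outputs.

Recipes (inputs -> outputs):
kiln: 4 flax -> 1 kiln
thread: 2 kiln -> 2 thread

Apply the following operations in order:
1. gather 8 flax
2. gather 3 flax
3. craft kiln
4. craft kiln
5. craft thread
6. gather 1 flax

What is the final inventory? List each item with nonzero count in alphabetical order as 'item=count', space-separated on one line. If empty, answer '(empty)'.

Answer: flax=4 thread=2

Derivation:
After 1 (gather 8 flax): flax=8
After 2 (gather 3 flax): flax=11
After 3 (craft kiln): flax=7 kiln=1
After 4 (craft kiln): flax=3 kiln=2
After 5 (craft thread): flax=3 thread=2
After 6 (gather 1 flax): flax=4 thread=2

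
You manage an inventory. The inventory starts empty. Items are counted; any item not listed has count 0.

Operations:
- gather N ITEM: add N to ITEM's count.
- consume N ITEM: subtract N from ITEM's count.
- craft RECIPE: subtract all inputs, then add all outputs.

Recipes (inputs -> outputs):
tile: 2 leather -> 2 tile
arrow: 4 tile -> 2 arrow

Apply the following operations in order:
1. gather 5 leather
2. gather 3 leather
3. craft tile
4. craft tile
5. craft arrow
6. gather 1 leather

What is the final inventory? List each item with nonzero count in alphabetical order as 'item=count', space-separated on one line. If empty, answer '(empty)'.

After 1 (gather 5 leather): leather=5
After 2 (gather 3 leather): leather=8
After 3 (craft tile): leather=6 tile=2
After 4 (craft tile): leather=4 tile=4
After 5 (craft arrow): arrow=2 leather=4
After 6 (gather 1 leather): arrow=2 leather=5

Answer: arrow=2 leather=5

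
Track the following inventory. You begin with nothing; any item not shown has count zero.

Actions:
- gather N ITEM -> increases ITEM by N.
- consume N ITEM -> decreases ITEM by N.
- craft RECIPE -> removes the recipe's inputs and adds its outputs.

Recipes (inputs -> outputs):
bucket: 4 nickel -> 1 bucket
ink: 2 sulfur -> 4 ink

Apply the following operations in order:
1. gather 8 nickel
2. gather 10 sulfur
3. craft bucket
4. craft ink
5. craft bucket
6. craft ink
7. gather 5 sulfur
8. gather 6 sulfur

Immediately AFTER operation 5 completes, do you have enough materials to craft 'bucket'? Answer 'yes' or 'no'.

After 1 (gather 8 nickel): nickel=8
After 2 (gather 10 sulfur): nickel=8 sulfur=10
After 3 (craft bucket): bucket=1 nickel=4 sulfur=10
After 4 (craft ink): bucket=1 ink=4 nickel=4 sulfur=8
After 5 (craft bucket): bucket=2 ink=4 sulfur=8

Answer: no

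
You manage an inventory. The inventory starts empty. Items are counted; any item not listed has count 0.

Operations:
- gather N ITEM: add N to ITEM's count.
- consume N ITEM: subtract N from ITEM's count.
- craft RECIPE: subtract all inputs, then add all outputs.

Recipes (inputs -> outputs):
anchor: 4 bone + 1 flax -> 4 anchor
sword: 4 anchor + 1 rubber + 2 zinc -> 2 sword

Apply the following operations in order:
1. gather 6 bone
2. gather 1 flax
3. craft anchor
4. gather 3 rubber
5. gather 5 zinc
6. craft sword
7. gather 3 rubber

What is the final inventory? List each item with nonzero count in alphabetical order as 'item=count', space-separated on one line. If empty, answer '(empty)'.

Answer: bone=2 rubber=5 sword=2 zinc=3

Derivation:
After 1 (gather 6 bone): bone=6
After 2 (gather 1 flax): bone=6 flax=1
After 3 (craft anchor): anchor=4 bone=2
After 4 (gather 3 rubber): anchor=4 bone=2 rubber=3
After 5 (gather 5 zinc): anchor=4 bone=2 rubber=3 zinc=5
After 6 (craft sword): bone=2 rubber=2 sword=2 zinc=3
After 7 (gather 3 rubber): bone=2 rubber=5 sword=2 zinc=3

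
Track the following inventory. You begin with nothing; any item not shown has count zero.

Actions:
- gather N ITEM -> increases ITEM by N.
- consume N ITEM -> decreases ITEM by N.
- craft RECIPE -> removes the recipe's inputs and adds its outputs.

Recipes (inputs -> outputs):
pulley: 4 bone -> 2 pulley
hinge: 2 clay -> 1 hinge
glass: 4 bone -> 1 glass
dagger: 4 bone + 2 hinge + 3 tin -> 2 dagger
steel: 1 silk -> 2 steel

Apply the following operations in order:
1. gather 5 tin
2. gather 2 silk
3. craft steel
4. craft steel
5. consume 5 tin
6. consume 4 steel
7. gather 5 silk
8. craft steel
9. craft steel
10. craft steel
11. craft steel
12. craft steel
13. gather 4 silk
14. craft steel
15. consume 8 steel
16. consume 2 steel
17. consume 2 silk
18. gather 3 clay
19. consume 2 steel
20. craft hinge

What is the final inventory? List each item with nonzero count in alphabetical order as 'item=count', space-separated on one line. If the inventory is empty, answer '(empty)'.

After 1 (gather 5 tin): tin=5
After 2 (gather 2 silk): silk=2 tin=5
After 3 (craft steel): silk=1 steel=2 tin=5
After 4 (craft steel): steel=4 tin=5
After 5 (consume 5 tin): steel=4
After 6 (consume 4 steel): (empty)
After 7 (gather 5 silk): silk=5
After 8 (craft steel): silk=4 steel=2
After 9 (craft steel): silk=3 steel=4
After 10 (craft steel): silk=2 steel=6
After 11 (craft steel): silk=1 steel=8
After 12 (craft steel): steel=10
After 13 (gather 4 silk): silk=4 steel=10
After 14 (craft steel): silk=3 steel=12
After 15 (consume 8 steel): silk=3 steel=4
After 16 (consume 2 steel): silk=3 steel=2
After 17 (consume 2 silk): silk=1 steel=2
After 18 (gather 3 clay): clay=3 silk=1 steel=2
After 19 (consume 2 steel): clay=3 silk=1
After 20 (craft hinge): clay=1 hinge=1 silk=1

Answer: clay=1 hinge=1 silk=1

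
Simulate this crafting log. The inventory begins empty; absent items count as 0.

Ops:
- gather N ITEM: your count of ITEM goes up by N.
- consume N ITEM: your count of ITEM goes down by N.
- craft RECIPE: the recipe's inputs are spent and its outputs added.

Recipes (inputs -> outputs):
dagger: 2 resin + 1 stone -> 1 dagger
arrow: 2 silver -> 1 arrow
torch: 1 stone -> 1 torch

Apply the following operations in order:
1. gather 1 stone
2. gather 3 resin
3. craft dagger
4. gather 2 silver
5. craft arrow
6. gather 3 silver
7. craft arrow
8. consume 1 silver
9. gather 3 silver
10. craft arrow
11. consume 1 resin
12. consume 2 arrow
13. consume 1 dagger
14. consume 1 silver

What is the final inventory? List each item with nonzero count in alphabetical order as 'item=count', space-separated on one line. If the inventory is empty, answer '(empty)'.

Answer: arrow=1

Derivation:
After 1 (gather 1 stone): stone=1
After 2 (gather 3 resin): resin=3 stone=1
After 3 (craft dagger): dagger=1 resin=1
After 4 (gather 2 silver): dagger=1 resin=1 silver=2
After 5 (craft arrow): arrow=1 dagger=1 resin=1
After 6 (gather 3 silver): arrow=1 dagger=1 resin=1 silver=3
After 7 (craft arrow): arrow=2 dagger=1 resin=1 silver=1
After 8 (consume 1 silver): arrow=2 dagger=1 resin=1
After 9 (gather 3 silver): arrow=2 dagger=1 resin=1 silver=3
After 10 (craft arrow): arrow=3 dagger=1 resin=1 silver=1
After 11 (consume 1 resin): arrow=3 dagger=1 silver=1
After 12 (consume 2 arrow): arrow=1 dagger=1 silver=1
After 13 (consume 1 dagger): arrow=1 silver=1
After 14 (consume 1 silver): arrow=1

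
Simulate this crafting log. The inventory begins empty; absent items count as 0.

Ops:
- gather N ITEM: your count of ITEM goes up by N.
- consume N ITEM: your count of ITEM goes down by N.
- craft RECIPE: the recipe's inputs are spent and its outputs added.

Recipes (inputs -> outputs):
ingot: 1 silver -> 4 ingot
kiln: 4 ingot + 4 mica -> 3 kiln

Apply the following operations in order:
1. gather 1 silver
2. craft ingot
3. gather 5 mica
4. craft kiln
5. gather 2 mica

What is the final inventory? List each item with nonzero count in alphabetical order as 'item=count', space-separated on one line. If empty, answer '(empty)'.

After 1 (gather 1 silver): silver=1
After 2 (craft ingot): ingot=4
After 3 (gather 5 mica): ingot=4 mica=5
After 4 (craft kiln): kiln=3 mica=1
After 5 (gather 2 mica): kiln=3 mica=3

Answer: kiln=3 mica=3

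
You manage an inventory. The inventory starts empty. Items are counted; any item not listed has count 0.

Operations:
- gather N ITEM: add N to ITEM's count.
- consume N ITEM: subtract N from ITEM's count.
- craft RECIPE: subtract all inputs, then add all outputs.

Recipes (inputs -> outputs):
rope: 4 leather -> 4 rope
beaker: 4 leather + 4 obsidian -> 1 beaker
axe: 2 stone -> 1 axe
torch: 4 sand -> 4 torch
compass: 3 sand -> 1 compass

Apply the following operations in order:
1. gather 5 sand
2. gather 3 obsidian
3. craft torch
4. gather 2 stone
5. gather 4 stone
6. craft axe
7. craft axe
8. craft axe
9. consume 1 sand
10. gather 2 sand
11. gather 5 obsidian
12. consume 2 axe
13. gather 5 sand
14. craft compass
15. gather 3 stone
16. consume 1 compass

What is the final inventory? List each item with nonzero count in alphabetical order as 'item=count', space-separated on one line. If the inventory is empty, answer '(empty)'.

After 1 (gather 5 sand): sand=5
After 2 (gather 3 obsidian): obsidian=3 sand=5
After 3 (craft torch): obsidian=3 sand=1 torch=4
After 4 (gather 2 stone): obsidian=3 sand=1 stone=2 torch=4
After 5 (gather 4 stone): obsidian=3 sand=1 stone=6 torch=4
After 6 (craft axe): axe=1 obsidian=3 sand=1 stone=4 torch=4
After 7 (craft axe): axe=2 obsidian=3 sand=1 stone=2 torch=4
After 8 (craft axe): axe=3 obsidian=3 sand=1 torch=4
After 9 (consume 1 sand): axe=3 obsidian=3 torch=4
After 10 (gather 2 sand): axe=3 obsidian=3 sand=2 torch=4
After 11 (gather 5 obsidian): axe=3 obsidian=8 sand=2 torch=4
After 12 (consume 2 axe): axe=1 obsidian=8 sand=2 torch=4
After 13 (gather 5 sand): axe=1 obsidian=8 sand=7 torch=4
After 14 (craft compass): axe=1 compass=1 obsidian=8 sand=4 torch=4
After 15 (gather 3 stone): axe=1 compass=1 obsidian=8 sand=4 stone=3 torch=4
After 16 (consume 1 compass): axe=1 obsidian=8 sand=4 stone=3 torch=4

Answer: axe=1 obsidian=8 sand=4 stone=3 torch=4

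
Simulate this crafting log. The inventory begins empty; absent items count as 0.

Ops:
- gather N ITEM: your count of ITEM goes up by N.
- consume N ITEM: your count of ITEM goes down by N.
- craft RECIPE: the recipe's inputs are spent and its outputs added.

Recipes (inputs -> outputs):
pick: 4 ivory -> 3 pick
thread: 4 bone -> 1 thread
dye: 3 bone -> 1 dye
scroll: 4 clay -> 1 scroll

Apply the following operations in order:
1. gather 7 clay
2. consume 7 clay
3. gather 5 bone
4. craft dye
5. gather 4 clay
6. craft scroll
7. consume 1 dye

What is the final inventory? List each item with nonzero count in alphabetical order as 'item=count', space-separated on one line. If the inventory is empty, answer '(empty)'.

Answer: bone=2 scroll=1

Derivation:
After 1 (gather 7 clay): clay=7
After 2 (consume 7 clay): (empty)
After 3 (gather 5 bone): bone=5
After 4 (craft dye): bone=2 dye=1
After 5 (gather 4 clay): bone=2 clay=4 dye=1
After 6 (craft scroll): bone=2 dye=1 scroll=1
After 7 (consume 1 dye): bone=2 scroll=1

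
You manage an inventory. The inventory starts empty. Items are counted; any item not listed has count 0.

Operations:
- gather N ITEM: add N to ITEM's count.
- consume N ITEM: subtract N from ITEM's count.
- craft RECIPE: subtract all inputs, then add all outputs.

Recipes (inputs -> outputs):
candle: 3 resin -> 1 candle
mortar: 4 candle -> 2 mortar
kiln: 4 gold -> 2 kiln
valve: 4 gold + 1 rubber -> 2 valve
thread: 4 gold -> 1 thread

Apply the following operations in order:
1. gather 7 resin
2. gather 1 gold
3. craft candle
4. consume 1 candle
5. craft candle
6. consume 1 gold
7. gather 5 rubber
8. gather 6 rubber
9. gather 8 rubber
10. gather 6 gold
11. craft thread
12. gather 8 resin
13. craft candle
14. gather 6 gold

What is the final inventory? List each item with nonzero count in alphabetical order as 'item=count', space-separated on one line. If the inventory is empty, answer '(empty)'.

Answer: candle=2 gold=8 resin=6 rubber=19 thread=1

Derivation:
After 1 (gather 7 resin): resin=7
After 2 (gather 1 gold): gold=1 resin=7
After 3 (craft candle): candle=1 gold=1 resin=4
After 4 (consume 1 candle): gold=1 resin=4
After 5 (craft candle): candle=1 gold=1 resin=1
After 6 (consume 1 gold): candle=1 resin=1
After 7 (gather 5 rubber): candle=1 resin=1 rubber=5
After 8 (gather 6 rubber): candle=1 resin=1 rubber=11
After 9 (gather 8 rubber): candle=1 resin=1 rubber=19
After 10 (gather 6 gold): candle=1 gold=6 resin=1 rubber=19
After 11 (craft thread): candle=1 gold=2 resin=1 rubber=19 thread=1
After 12 (gather 8 resin): candle=1 gold=2 resin=9 rubber=19 thread=1
After 13 (craft candle): candle=2 gold=2 resin=6 rubber=19 thread=1
After 14 (gather 6 gold): candle=2 gold=8 resin=6 rubber=19 thread=1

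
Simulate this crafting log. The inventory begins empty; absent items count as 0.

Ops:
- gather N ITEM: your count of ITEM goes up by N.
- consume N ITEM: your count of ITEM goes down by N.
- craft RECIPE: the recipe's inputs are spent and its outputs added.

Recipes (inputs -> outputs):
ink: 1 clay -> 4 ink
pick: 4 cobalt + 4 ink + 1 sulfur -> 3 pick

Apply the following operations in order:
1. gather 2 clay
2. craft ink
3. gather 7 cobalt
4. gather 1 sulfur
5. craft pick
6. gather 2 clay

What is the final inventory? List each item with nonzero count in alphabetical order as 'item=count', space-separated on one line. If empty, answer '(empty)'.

After 1 (gather 2 clay): clay=2
After 2 (craft ink): clay=1 ink=4
After 3 (gather 7 cobalt): clay=1 cobalt=7 ink=4
After 4 (gather 1 sulfur): clay=1 cobalt=7 ink=4 sulfur=1
After 5 (craft pick): clay=1 cobalt=3 pick=3
After 6 (gather 2 clay): clay=3 cobalt=3 pick=3

Answer: clay=3 cobalt=3 pick=3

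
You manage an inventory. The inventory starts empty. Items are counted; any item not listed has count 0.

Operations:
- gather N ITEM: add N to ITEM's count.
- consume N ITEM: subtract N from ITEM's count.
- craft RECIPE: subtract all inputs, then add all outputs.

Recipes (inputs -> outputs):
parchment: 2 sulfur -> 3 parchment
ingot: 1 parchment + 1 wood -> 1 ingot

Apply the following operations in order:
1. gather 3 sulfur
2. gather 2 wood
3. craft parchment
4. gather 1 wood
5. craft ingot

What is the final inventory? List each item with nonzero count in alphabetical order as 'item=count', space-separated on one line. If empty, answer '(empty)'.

Answer: ingot=1 parchment=2 sulfur=1 wood=2

Derivation:
After 1 (gather 3 sulfur): sulfur=3
After 2 (gather 2 wood): sulfur=3 wood=2
After 3 (craft parchment): parchment=3 sulfur=1 wood=2
After 4 (gather 1 wood): parchment=3 sulfur=1 wood=3
After 5 (craft ingot): ingot=1 parchment=2 sulfur=1 wood=2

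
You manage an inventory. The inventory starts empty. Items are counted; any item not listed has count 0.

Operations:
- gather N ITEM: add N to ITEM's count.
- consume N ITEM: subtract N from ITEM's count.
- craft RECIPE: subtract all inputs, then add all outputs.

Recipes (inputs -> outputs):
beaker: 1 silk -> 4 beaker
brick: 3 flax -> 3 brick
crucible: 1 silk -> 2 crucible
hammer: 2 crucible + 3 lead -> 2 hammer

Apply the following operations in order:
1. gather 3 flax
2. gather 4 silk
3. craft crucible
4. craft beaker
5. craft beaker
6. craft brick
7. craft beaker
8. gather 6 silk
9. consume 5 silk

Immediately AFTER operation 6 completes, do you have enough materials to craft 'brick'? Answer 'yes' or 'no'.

Answer: no

Derivation:
After 1 (gather 3 flax): flax=3
After 2 (gather 4 silk): flax=3 silk=4
After 3 (craft crucible): crucible=2 flax=3 silk=3
After 4 (craft beaker): beaker=4 crucible=2 flax=3 silk=2
After 5 (craft beaker): beaker=8 crucible=2 flax=3 silk=1
After 6 (craft brick): beaker=8 brick=3 crucible=2 silk=1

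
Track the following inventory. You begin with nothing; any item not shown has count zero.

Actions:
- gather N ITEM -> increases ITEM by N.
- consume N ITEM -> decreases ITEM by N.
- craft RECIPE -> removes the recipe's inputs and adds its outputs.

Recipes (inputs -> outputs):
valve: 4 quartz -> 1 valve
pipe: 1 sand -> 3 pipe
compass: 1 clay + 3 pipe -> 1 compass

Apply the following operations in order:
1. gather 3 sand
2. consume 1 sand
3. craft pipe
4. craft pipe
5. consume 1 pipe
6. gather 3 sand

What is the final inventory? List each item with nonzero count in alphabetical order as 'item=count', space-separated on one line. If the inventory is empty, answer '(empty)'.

After 1 (gather 3 sand): sand=3
After 2 (consume 1 sand): sand=2
After 3 (craft pipe): pipe=3 sand=1
After 4 (craft pipe): pipe=6
After 5 (consume 1 pipe): pipe=5
After 6 (gather 3 sand): pipe=5 sand=3

Answer: pipe=5 sand=3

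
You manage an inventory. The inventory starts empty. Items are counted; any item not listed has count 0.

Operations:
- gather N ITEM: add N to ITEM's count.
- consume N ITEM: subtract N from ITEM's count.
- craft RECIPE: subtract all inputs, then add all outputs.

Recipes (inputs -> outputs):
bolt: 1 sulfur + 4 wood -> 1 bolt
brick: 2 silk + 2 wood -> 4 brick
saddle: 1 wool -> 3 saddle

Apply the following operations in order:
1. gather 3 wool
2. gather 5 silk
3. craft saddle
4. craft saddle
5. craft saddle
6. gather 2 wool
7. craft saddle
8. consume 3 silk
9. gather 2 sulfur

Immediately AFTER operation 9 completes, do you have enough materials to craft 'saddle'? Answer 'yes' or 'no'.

After 1 (gather 3 wool): wool=3
After 2 (gather 5 silk): silk=5 wool=3
After 3 (craft saddle): saddle=3 silk=5 wool=2
After 4 (craft saddle): saddle=6 silk=5 wool=1
After 5 (craft saddle): saddle=9 silk=5
After 6 (gather 2 wool): saddle=9 silk=5 wool=2
After 7 (craft saddle): saddle=12 silk=5 wool=1
After 8 (consume 3 silk): saddle=12 silk=2 wool=1
After 9 (gather 2 sulfur): saddle=12 silk=2 sulfur=2 wool=1

Answer: yes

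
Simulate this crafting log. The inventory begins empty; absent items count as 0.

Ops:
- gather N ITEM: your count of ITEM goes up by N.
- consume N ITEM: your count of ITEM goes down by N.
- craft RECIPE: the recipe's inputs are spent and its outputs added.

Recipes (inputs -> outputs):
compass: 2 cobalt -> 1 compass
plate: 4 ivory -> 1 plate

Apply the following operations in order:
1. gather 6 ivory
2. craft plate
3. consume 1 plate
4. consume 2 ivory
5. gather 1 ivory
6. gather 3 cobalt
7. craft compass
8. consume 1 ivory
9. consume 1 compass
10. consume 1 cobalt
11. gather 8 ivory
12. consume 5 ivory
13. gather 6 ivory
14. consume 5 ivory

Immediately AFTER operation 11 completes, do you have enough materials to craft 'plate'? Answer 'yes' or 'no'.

Answer: yes

Derivation:
After 1 (gather 6 ivory): ivory=6
After 2 (craft plate): ivory=2 plate=1
After 3 (consume 1 plate): ivory=2
After 4 (consume 2 ivory): (empty)
After 5 (gather 1 ivory): ivory=1
After 6 (gather 3 cobalt): cobalt=3 ivory=1
After 7 (craft compass): cobalt=1 compass=1 ivory=1
After 8 (consume 1 ivory): cobalt=1 compass=1
After 9 (consume 1 compass): cobalt=1
After 10 (consume 1 cobalt): (empty)
After 11 (gather 8 ivory): ivory=8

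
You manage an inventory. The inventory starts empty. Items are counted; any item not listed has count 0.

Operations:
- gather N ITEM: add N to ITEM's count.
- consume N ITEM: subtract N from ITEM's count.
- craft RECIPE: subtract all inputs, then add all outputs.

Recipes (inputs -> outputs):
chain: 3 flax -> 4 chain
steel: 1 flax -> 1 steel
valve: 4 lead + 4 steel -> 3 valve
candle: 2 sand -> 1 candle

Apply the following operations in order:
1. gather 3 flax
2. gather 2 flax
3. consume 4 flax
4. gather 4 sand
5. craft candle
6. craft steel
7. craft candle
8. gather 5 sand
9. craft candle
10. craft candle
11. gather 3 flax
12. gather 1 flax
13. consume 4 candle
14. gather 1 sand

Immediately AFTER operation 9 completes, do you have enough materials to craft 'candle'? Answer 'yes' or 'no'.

Answer: yes

Derivation:
After 1 (gather 3 flax): flax=3
After 2 (gather 2 flax): flax=5
After 3 (consume 4 flax): flax=1
After 4 (gather 4 sand): flax=1 sand=4
After 5 (craft candle): candle=1 flax=1 sand=2
After 6 (craft steel): candle=1 sand=2 steel=1
After 7 (craft candle): candle=2 steel=1
After 8 (gather 5 sand): candle=2 sand=5 steel=1
After 9 (craft candle): candle=3 sand=3 steel=1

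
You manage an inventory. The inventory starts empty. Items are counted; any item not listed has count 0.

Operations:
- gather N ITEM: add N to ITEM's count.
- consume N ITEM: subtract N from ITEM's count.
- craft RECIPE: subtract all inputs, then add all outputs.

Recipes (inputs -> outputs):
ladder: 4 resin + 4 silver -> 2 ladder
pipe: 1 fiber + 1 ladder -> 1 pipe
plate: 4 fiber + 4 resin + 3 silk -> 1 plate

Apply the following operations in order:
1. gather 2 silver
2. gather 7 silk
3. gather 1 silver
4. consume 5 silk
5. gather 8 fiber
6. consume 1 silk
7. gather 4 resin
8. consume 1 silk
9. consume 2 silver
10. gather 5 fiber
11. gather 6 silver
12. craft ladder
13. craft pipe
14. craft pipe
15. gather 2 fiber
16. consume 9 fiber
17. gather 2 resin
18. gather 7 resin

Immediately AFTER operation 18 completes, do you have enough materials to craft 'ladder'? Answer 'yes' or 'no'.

After 1 (gather 2 silver): silver=2
After 2 (gather 7 silk): silk=7 silver=2
After 3 (gather 1 silver): silk=7 silver=3
After 4 (consume 5 silk): silk=2 silver=3
After 5 (gather 8 fiber): fiber=8 silk=2 silver=3
After 6 (consume 1 silk): fiber=8 silk=1 silver=3
After 7 (gather 4 resin): fiber=8 resin=4 silk=1 silver=3
After 8 (consume 1 silk): fiber=8 resin=4 silver=3
After 9 (consume 2 silver): fiber=8 resin=4 silver=1
After 10 (gather 5 fiber): fiber=13 resin=4 silver=1
After 11 (gather 6 silver): fiber=13 resin=4 silver=7
After 12 (craft ladder): fiber=13 ladder=2 silver=3
After 13 (craft pipe): fiber=12 ladder=1 pipe=1 silver=3
After 14 (craft pipe): fiber=11 pipe=2 silver=3
After 15 (gather 2 fiber): fiber=13 pipe=2 silver=3
After 16 (consume 9 fiber): fiber=4 pipe=2 silver=3
After 17 (gather 2 resin): fiber=4 pipe=2 resin=2 silver=3
After 18 (gather 7 resin): fiber=4 pipe=2 resin=9 silver=3

Answer: no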